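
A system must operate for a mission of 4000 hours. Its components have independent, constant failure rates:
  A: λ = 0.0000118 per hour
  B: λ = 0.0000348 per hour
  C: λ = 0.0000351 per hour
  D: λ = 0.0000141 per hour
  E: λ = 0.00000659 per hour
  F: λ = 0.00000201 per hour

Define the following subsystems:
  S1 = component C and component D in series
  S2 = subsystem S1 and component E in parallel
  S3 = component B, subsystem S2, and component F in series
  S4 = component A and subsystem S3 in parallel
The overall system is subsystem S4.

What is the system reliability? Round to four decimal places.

0.9935

R(A) = exp(−0.0000118 × 4000) = 0.953897
R(B) = exp(−0.0000348 × 4000) = 0.870054
R(C) = exp(−0.0000351 × 4000) = 0.869011
R(D) = exp(−0.0000141 × 4000) = 0.945161
R(E) = exp(−0.00000659 × 4000) = 0.973984
R(F) = exp(−0.00000201 × 4000) = 0.991992
Series (C and D): 0.869011 × 0.945161 = 0.821355
Parallel ([0.821355] and E): 1 − (1 − 0.821355)(1 − 0.973984) = 0.995352
Series (B, [0.995352], and F): 0.870054 × 0.995352 × 0.991992 = 0.859075
Parallel (A and [0.859075]): 1 − (1 − 0.953897)(1 − 0.859075) = 0.9935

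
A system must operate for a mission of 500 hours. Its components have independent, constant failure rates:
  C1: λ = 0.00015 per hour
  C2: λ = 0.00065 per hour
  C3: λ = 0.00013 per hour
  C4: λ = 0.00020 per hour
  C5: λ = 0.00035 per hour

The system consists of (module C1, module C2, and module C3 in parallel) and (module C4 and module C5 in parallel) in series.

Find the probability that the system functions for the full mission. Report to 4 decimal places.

R(C1) = exp(−0.00015 × 500) = 0.927743
R(C2) = exp(−0.00065 × 500) = 0.722527
R(C3) = exp(−0.00013 × 500) = 0.937067
R(C4) = exp(−0.00020 × 500) = 0.904837
R(C5) = exp(−0.00035 × 500) = 0.839457
Parallel (C1, C2, and C3): 1 − (1 − 0.927743)(1 − 0.722527)(1 − 0.937067) = 0.998738
Parallel (C4 and C5): 1 − (1 − 0.904837)(1 − 0.839457) = 0.984722
Series ([0.998738] and [0.984722]): 0.998738 × 0.984722 = 0.9835

0.9835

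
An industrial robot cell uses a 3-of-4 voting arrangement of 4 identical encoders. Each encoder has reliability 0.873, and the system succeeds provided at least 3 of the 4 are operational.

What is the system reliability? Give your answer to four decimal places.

0.9188

R = Σ_{i=3}^{4} C(4,i) p^i (1−p)^{4−i} with p = 0.873
C(4,3)·0.873^3·0.127^1 = 0.337992
C(4,4)·0.873^4·0.127^0 = 0.580841
Sum = 0.9188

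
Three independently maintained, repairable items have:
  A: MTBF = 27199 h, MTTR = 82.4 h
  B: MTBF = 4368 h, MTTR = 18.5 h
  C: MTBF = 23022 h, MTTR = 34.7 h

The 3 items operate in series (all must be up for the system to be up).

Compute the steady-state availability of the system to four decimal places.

A(A) = MTBF/(MTBF+MTTR) = 27199/(27199+82.4) = 0.996980
A(B) = MTBF/(MTBF+MTTR) = 4368/(4368+18.5) = 0.995783
A(C) = MTBF/(MTBF+MTTR) = 23022/(23022+34.7) = 0.998495
Series availability: 0.996980 × 0.995783 × 0.998495 = 0.9913

0.9913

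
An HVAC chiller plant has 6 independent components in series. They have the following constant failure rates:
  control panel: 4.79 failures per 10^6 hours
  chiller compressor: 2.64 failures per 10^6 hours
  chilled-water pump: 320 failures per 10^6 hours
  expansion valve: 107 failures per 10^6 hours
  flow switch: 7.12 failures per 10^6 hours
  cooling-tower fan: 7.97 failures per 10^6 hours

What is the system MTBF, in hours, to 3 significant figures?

2220

Series of exponential components: λ_sys = Σ λ_i
λ_sys = 0.00000479 + 0.00000264 + 0.000320 + 0.000107 + 0.00000712 + 0.00000797 = 4.4952e-04 /h
MTBF = 1 / λ_sys = 2220 h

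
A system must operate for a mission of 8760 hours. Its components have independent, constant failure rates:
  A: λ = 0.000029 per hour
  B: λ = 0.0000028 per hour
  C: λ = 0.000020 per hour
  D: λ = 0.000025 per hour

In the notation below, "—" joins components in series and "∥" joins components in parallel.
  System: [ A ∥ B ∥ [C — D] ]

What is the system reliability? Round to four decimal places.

0.9982

R(A) = exp(−0.000029 × 8760) = 0.775661
R(B) = exp(−0.0000028 × 8760) = 0.975770
R(C) = exp(−0.000020 × 8760) = 0.839289
R(D) = exp(−0.000025 × 8760) = 0.803322
Series (C and D): 0.839289 × 0.803322 = 0.674219
Parallel (A, B, and [0.674219]): 1 − (1 − 0.775661)(1 − 0.975770)(1 − 0.674219) = 0.9982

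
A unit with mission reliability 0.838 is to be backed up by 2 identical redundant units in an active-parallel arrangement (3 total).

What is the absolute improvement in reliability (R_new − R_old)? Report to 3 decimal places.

R_before = 0.838
R_after = 1 − (1 − 0.838)^3 = 0.996
ΔR = 0.996 − 0.838 = 0.158

0.158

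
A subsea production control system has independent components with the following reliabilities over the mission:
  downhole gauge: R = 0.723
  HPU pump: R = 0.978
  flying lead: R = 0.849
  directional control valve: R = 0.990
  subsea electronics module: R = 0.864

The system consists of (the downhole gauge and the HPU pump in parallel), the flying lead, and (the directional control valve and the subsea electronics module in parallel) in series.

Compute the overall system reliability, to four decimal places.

0.8427

Parallel (downhole gauge and HPU pump): 1 − (1 − 0.723000)(1 − 0.978000) = 0.993906
Parallel (directional control valve and subsea electronics module): 1 − (1 − 0.990000)(1 − 0.864000) = 0.998640
Series ([0.993906], flying lead, and [0.998640]): 0.993906 × 0.849000 × 0.998640 = 0.8427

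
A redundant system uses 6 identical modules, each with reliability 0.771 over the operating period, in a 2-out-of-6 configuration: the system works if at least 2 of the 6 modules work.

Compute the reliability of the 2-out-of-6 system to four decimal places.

0.9969

R = Σ_{i=2}^{6} C(6,i) p^i (1−p)^{6−i} with p = 0.771
C(6,2)·0.771^2·0.229^4 = 0.024521
C(6,3)·0.771^3·0.229^3 = 0.110078
C(6,4)·0.771^4·0.229^2 = 0.277958
C(6,5)·0.771^5·0.229^1 = 0.374333
C(6,6)·0.771^6·0.229^0 = 0.210052
Sum = 0.9969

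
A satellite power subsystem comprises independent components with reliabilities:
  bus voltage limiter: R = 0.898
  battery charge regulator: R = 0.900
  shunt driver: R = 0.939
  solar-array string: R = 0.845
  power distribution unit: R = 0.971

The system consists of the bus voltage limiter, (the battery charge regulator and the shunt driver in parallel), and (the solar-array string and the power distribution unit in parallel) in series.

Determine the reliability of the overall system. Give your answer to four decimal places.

0.8885

Parallel (battery charge regulator and shunt driver): 1 − (1 − 0.900000)(1 − 0.939000) = 0.993900
Parallel (solar-array string and power distribution unit): 1 − (1 − 0.845000)(1 − 0.971000) = 0.995505
Series (bus voltage limiter, [0.993900], and [0.995505]): 0.898000 × 0.993900 × 0.995505 = 0.8885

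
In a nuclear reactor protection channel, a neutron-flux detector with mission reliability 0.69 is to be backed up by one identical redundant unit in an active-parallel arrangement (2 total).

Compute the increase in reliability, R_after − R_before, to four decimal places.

0.2139

R_before = 0.69
R_after = 1 − (1 − 0.69)^2 = 0.9039
ΔR = 0.9039 − 0.69 = 0.2139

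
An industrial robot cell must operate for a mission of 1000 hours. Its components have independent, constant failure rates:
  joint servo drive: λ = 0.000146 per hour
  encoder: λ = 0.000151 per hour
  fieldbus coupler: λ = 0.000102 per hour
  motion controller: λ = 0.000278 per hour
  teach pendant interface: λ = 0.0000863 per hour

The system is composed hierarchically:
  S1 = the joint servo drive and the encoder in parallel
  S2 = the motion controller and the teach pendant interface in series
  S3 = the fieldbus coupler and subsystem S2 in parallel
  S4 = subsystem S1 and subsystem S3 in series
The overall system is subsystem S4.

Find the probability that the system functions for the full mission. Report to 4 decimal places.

0.9519

R(joint servo drive) = exp(−0.000146 × 1000) = 0.864158
R(encoder) = exp(−0.000151 × 1000) = 0.859848
R(fieldbus coupler) = exp(−0.000102 × 1000) = 0.903030
R(motion controller) = exp(−0.000278 × 1000) = 0.757297
R(teach pendant interface) = exp(−0.0000863 × 1000) = 0.917319
Parallel (joint servo drive and encoder): 1 − (1 − 0.864158)(1 − 0.859848) = 0.980961
Series (motion controller and teach pendant interface): 0.757297 × 0.917319 = 0.694683
Parallel (fieldbus coupler and [0.694683]): 1 − (1 − 0.903030)(1 − 0.694683) = 0.970393
Series ([0.980961] and [0.970393]): 0.980961 × 0.970393 = 0.9519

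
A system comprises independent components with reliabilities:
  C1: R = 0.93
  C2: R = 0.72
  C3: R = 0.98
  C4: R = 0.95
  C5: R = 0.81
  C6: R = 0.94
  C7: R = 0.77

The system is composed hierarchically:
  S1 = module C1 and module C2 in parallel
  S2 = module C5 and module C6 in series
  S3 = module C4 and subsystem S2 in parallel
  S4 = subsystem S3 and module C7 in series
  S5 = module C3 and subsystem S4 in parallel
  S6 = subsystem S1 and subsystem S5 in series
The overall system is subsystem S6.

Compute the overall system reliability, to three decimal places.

Parallel (C1 and C2): 1 − (1 − 0.93000)(1 − 0.72000) = 0.98040
Series (C5 and C6): 0.81000 × 0.94000 = 0.76140
Parallel (C4 and [0.76140]): 1 − (1 − 0.95000)(1 − 0.76140) = 0.98807
Series ([0.98807] and C7): 0.98807 × 0.77000 = 0.76081
Parallel (C3 and [0.76081]): 1 − (1 − 0.98000)(1 − 0.76081) = 0.99522
Series ([0.98040] and [0.99522]): 0.98040 × 0.99522 = 0.976

0.976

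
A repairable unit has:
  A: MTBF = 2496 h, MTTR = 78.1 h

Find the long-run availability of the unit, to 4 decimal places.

0.9697

A(A) = MTBF/(MTBF+MTTR) = 2496/(2496+78.1) = 0.9697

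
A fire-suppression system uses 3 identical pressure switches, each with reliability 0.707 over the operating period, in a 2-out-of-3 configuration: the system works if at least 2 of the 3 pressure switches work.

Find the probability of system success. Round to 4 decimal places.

0.7928

R = Σ_{i=2}^{3} C(3,i) p^i (1−p)^{3−i} with p = 0.707
C(3,2)·0.707^2·0.293^1 = 0.439367
C(3,3)·0.707^3·0.293^0 = 0.353393
Sum = 0.7928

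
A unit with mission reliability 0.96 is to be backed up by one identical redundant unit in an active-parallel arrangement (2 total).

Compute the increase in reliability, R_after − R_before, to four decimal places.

0.0384

R_before = 0.96
R_after = 1 − (1 − 0.96)^2 = 0.9984
ΔR = 0.9984 − 0.96 = 0.0384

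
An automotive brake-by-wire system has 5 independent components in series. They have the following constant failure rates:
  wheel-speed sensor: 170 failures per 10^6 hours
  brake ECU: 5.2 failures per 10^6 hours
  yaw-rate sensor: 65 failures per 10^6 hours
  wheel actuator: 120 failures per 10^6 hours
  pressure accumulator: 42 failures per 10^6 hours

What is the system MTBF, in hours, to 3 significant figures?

Series of exponential components: λ_sys = Σ λ_i
λ_sys = 0.00017 + 0.0000052 + 0.000065 + 0.00012 + 0.000042 = 4.0220e-04 /h
MTBF = 1 / λ_sys = 2490 h

2490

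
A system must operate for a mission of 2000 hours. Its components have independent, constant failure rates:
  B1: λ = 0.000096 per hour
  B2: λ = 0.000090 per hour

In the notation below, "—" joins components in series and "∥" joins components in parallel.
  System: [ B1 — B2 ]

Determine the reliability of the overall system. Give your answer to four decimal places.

R(B1) = exp(−0.000096 × 2000) = 0.825307
R(B2) = exp(−0.000090 × 2000) = 0.835270
Series (B1 and B2): 0.825307 × 0.835270 = 0.6894

0.6894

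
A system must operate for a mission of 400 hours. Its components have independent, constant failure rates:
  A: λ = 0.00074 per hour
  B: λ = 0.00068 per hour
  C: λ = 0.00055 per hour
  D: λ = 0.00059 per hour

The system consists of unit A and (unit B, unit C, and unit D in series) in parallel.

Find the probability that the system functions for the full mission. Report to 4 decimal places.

0.8675

R(A) = exp(−0.00074 × 400) = 0.743787
R(B) = exp(−0.00068 × 400) = 0.761854
R(C) = exp(−0.00055 × 400) = 0.802519
R(D) = exp(−0.00059 × 400) = 0.789781
Series (B, C, and D): 0.761854 × 0.802519 × 0.789781 = 0.482874
Parallel (A and [0.482874]): 1 − (1 − 0.743787)(1 − 0.482874) = 0.8675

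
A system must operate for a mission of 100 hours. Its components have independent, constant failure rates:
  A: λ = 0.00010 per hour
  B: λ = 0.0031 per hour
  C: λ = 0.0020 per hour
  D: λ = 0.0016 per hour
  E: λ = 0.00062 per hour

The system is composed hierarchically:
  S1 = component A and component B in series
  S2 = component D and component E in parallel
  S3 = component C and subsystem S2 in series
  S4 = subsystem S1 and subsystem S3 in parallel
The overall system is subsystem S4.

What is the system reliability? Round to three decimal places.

R(A) = exp(−0.00010 × 100) = 0.99005
R(B) = exp(−0.0031 × 100) = 0.73345
R(C) = exp(−0.0020 × 100) = 0.81873
R(D) = exp(−0.0016 × 100) = 0.85214
R(E) = exp(−0.00062 × 100) = 0.93988
Series (A and B): 0.99005 × 0.73345 = 0.72615
Parallel (D and E): 1 − (1 − 0.85214)(1 − 0.93988) = 0.99111
Series (C and [0.99111]): 0.81873 × 0.99111 = 0.81145
Parallel ([0.72615] and [0.81145]): 1 − (1 − 0.72615)(1 − 0.81145) = 0.948

0.948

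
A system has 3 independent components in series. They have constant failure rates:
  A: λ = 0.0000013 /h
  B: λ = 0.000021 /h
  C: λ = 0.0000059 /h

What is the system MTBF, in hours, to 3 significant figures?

Series of exponential components: λ_sys = Σ λ_i
λ_sys = 0.0000013 + 0.000021 + 0.0000059 = 2.8200e-05 /h
MTBF = 1 / λ_sys = 35500 h

35500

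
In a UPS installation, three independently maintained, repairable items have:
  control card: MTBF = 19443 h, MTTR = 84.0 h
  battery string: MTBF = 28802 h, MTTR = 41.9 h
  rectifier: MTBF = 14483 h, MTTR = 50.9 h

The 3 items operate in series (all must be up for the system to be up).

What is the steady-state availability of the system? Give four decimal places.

0.9908

A(control card) = MTBF/(MTBF+MTTR) = 19443/(19443+84.0) = 0.995698
A(battery string) = MTBF/(MTBF+MTTR) = 28802/(28802+41.9) = 0.998547
A(rectifier) = MTBF/(MTBF+MTTR) = 14483/(14483+50.9) = 0.996498
Series availability: 0.995698 × 0.998547 × 0.996498 = 0.9908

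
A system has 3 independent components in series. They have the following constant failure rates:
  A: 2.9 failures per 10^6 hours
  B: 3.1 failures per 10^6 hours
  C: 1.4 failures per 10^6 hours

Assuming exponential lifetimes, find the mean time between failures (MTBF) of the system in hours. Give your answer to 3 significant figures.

Series of exponential components: λ_sys = Σ λ_i
λ_sys = 0.0000029 + 0.0000031 + 0.0000014 = 7.4000e-06 /h
MTBF = 1 / λ_sys = 135000 h

135000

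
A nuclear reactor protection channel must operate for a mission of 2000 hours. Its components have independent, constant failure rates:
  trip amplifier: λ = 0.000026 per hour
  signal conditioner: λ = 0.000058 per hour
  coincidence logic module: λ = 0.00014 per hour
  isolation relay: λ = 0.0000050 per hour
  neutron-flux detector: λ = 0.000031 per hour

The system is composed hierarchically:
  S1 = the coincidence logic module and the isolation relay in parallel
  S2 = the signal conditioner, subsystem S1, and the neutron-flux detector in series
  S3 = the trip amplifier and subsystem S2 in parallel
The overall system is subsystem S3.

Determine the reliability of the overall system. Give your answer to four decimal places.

R(trip amplifier) = exp(−0.000026 × 2000) = 0.949329
R(signal conditioner) = exp(−0.000058 × 2000) = 0.890475
R(coincidence logic module) = exp(−0.00014 × 2000) = 0.755784
R(isolation relay) = exp(−0.0000050 × 2000) = 0.990050
R(neutron-flux detector) = exp(−0.000031 × 2000) = 0.939883
Parallel (coincidence logic module and isolation relay): 1 − (1 − 0.755784)(1 − 0.990050) = 0.997570
Series (signal conditioner, [0.997570], and neutron-flux detector): 0.890475 × 0.997570 × 0.939883 = 0.834909
Parallel (trip amplifier and [0.834909]): 1 − (1 − 0.949329)(1 − 0.834909) = 0.9916

0.9916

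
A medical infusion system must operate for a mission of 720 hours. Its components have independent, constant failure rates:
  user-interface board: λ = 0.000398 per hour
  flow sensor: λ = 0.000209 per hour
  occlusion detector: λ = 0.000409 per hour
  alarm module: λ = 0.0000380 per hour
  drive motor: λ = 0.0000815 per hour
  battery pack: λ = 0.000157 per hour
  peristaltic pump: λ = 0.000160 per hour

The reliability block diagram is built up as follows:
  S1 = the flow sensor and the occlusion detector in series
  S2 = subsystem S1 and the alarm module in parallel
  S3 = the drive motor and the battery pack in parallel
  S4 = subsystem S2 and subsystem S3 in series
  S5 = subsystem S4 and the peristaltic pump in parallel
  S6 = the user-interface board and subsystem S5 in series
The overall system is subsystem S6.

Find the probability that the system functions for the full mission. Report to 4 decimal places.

0.7496

R(user-interface board) = exp(−0.000398 × 720) = 0.750842
R(flow sensor) = exp(−0.000209 × 720) = 0.860295
R(occlusion detector) = exp(−0.000409 × 720) = 0.744919
R(alarm module) = exp(−0.0000380 × 720) = 0.973011
R(drive motor) = exp(−0.0000815 × 720) = 0.943008
R(battery pack) = exp(−0.000157 × 720) = 0.893115
R(peristaltic pump) = exp(−0.000160 × 720) = 0.891188
Series (flow sensor and occlusion detector): 0.860295 × 0.744919 = 0.640850
Parallel ([0.640850] and alarm module): 1 − (1 − 0.640850)(1 − 0.973011) = 0.990307
Parallel (drive motor and battery pack): 1 − (1 − 0.943008)(1 − 0.893115) = 0.993908
Series ([0.990307] and [0.993908]): 0.990307 × 0.993908 = 0.984274
Parallel ([0.984274] and peristaltic pump): 1 − (1 − 0.984274)(1 − 0.891188) = 0.998289
Series (user-interface board and [0.998289]): 0.750842 × 0.998289 = 0.7496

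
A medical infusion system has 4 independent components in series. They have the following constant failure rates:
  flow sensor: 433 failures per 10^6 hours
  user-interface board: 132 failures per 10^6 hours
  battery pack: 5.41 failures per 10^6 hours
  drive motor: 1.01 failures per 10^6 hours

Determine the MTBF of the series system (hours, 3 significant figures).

1750

Series of exponential components: λ_sys = Σ λ_i
λ_sys = 0.000433 + 0.000132 + 0.00000541 + 0.00000101 = 5.7142e-04 /h
MTBF = 1 / λ_sys = 1750 h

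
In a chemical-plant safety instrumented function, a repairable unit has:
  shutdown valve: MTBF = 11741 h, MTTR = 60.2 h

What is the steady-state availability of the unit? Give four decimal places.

A(shutdown valve) = MTBF/(MTBF+MTTR) = 11741/(11741+60.2) = 0.9949

0.9949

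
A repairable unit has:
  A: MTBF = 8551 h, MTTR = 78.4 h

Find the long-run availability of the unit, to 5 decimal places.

A(A) = MTBF/(MTBF+MTTR) = 8551/(8551+78.4) = 0.99091

0.99091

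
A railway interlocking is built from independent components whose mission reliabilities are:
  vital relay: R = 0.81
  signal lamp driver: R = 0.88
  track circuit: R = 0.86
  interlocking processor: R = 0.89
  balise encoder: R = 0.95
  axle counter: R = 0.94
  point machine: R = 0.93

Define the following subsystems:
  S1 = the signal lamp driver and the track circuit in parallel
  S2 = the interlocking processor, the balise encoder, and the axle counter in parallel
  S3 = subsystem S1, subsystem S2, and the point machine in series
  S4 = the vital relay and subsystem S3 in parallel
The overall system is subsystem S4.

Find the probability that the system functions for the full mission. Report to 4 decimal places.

0.9837

Parallel (signal lamp driver and track circuit): 1 − (1 − 0.880000)(1 − 0.860000) = 0.983200
Parallel (interlocking processor, balise encoder, and axle counter): 1 − (1 − 0.890000)(1 − 0.950000)(1 − 0.940000) = 0.999670
Series ([0.983200], [0.999670], and point machine): 0.983200 × 0.999670 × 0.930000 = 0.914074
Parallel (vital relay and [0.914074]): 1 − (1 − 0.810000)(1 − 0.914074) = 0.9837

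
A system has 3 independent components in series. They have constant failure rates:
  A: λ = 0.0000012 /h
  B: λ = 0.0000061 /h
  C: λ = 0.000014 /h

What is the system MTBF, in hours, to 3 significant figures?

Series of exponential components: λ_sys = Σ λ_i
λ_sys = 0.0000012 + 0.0000061 + 0.000014 = 2.1300e-05 /h
MTBF = 1 / λ_sys = 46900 h

46900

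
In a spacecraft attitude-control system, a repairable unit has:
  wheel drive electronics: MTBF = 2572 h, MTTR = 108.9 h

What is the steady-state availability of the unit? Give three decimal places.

A(wheel drive electronics) = MTBF/(MTBF+MTTR) = 2572/(2572+108.9) = 0.959

0.959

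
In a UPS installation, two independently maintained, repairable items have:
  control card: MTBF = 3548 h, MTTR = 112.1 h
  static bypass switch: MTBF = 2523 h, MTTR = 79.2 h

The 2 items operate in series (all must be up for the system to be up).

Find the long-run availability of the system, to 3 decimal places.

0.940

A(control card) = MTBF/(MTBF+MTTR) = 3548/(3548+112.1) = 0.969372
A(static bypass switch) = MTBF/(MTBF+MTTR) = 2523/(2523+79.2) = 0.969564
Series availability: 0.969372 × 0.969564 = 0.940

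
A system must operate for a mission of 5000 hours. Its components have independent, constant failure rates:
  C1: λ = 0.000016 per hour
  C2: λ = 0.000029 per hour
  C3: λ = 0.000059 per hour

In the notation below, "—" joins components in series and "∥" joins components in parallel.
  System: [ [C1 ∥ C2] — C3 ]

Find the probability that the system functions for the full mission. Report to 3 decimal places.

0.737

R(C1) = exp(−0.000016 × 5000) = 0.92312
R(C2) = exp(−0.000029 × 5000) = 0.86502
R(C3) = exp(−0.000059 × 5000) = 0.74453
Parallel (C1 and C2): 1 − (1 − 0.92312)(1 − 0.86502) = 0.98962
Series ([0.98962] and C3): 0.98962 × 0.74453 = 0.737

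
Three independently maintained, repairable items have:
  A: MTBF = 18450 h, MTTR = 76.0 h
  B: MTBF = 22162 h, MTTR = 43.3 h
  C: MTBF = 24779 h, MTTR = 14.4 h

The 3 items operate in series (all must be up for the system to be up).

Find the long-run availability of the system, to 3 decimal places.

A(A) = MTBF/(MTBF+MTTR) = 18450/(18450+76.0) = 0.995898
A(B) = MTBF/(MTBF+MTTR) = 22162/(22162+43.3) = 0.998050
A(C) = MTBF/(MTBF+MTTR) = 24779/(24779+14.4) = 0.999419
Series availability: 0.995898 × 0.998050 × 0.999419 = 0.993

0.993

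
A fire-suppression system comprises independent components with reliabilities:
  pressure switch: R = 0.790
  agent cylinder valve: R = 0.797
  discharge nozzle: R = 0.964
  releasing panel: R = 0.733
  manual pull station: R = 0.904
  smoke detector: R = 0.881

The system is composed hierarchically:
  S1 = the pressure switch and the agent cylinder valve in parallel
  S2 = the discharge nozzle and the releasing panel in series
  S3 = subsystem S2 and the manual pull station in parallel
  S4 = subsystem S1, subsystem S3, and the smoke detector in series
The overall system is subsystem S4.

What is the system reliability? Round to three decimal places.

Parallel (pressure switch and agent cylinder valve): 1 − (1 − 0.79000)(1 − 0.79700) = 0.95737
Series (discharge nozzle and releasing panel): 0.96400 × 0.73300 = 0.70661
Parallel ([0.70661] and manual pull station): 1 − (1 − 0.70661)(1 − 0.90400) = 0.97183
Series ([0.95737], [0.97183], and smoke detector): 0.95737 × 0.97183 × 0.88100 = 0.820

0.820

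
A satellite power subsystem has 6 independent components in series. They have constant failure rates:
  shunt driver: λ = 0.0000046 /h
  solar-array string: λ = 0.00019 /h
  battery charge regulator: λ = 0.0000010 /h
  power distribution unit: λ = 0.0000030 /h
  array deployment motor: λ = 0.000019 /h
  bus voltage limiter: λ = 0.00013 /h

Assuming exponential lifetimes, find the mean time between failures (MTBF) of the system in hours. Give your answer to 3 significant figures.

2880

Series of exponential components: λ_sys = Σ λ_i
λ_sys = 0.0000046 + 0.00019 + 0.0000010 + 0.0000030 + 0.000019 + 0.00013 = 3.4760e-04 /h
MTBF = 1 / λ_sys = 2880 h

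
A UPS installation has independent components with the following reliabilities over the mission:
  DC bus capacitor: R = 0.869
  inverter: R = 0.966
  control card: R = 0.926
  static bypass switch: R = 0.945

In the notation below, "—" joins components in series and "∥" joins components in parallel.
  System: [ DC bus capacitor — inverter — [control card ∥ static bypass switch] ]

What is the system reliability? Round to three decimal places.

Parallel (control card and static bypass switch): 1 − (1 − 0.92600)(1 − 0.94500) = 0.99593
Series (DC bus capacitor, inverter, and [0.99593]): 0.86900 × 0.96600 × 0.99593 = 0.836

0.836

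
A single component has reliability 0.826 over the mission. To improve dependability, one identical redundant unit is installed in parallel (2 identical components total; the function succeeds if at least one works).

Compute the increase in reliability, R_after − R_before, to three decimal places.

0.144

R_before = 0.826
R_after = 1 − (1 − 0.826)^2 = 0.970
ΔR = 0.970 − 0.826 = 0.144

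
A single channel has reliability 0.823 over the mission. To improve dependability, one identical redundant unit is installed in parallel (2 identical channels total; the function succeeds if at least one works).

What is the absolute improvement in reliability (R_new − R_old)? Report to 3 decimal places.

R_before = 0.823
R_after = 1 − (1 − 0.823)^2 = 0.969
ΔR = 0.969 − 0.823 = 0.146

0.146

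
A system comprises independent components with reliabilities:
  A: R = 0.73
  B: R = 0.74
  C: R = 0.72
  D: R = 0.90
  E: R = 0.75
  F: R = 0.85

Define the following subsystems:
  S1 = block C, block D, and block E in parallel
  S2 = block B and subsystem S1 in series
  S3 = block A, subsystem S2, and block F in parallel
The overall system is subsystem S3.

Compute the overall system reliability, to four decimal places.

Parallel (C, D, and E): 1 − (1 − 0.720000)(1 − 0.900000)(1 − 0.750000) = 0.993000
Series (B and [0.993000]): 0.740000 × 0.993000 = 0.734820
Parallel (A, [0.734820], and F): 1 − (1 − 0.730000)(1 − 0.734820)(1 − 0.850000) = 0.9893

0.9893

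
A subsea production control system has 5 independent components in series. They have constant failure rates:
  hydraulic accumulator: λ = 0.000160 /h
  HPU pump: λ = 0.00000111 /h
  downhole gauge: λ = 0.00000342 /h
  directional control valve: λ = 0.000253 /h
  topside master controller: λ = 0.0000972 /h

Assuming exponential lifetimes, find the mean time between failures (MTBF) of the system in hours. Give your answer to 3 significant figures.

1940

Series of exponential components: λ_sys = Σ λ_i
λ_sys = 0.000160 + 0.00000111 + 0.00000342 + 0.000253 + 0.0000972 = 5.1473e-04 /h
MTBF = 1 / λ_sys = 1940 h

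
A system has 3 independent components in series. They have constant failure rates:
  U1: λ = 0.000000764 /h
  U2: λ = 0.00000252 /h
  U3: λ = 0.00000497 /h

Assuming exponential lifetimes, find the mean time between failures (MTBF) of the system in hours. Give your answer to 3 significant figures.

121000

Series of exponential components: λ_sys = Σ λ_i
λ_sys = 0.000000764 + 0.00000252 + 0.00000497 = 8.2540e-06 /h
MTBF = 1 / λ_sys = 121000 h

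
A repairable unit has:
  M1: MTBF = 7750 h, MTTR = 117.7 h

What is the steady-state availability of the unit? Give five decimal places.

0.98504

A(M1) = MTBF/(MTBF+MTTR) = 7750/(7750+117.7) = 0.98504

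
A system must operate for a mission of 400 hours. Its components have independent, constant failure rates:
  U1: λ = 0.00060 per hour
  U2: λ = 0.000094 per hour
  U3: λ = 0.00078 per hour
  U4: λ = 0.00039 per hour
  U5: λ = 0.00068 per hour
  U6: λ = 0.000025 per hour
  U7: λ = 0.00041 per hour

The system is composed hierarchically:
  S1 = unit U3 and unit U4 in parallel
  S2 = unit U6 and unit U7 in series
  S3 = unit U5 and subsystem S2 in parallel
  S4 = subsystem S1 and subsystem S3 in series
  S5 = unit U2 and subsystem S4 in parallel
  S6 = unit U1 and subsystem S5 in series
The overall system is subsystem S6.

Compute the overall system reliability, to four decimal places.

0.7844

R(U1) = exp(−0.00060 × 400) = 0.786628
R(U2) = exp(−0.000094 × 400) = 0.963098
R(U3) = exp(−0.00078 × 400) = 0.731982
R(U4) = exp(−0.00039 × 400) = 0.855559
R(U5) = exp(−0.00068 × 400) = 0.761854
R(U6) = exp(−0.000025 × 400) = 0.990050
R(U7) = exp(−0.00041 × 400) = 0.848742
Parallel (U3 and U4): 1 − (1 − 0.731982)(1 − 0.855559) = 0.961287
Series (U6 and U7): 0.990050 × 0.848742 = 0.840297
Parallel (U5 and [0.840297]): 1 − (1 − 0.761854)(1 − 0.840297) = 0.961967
Series ([0.961287] and [0.961967]): 0.961287 × 0.961967 = 0.924726
Parallel (U2 and [0.924726]): 1 − (1 − 0.963098)(1 − 0.924726) = 0.997222
Series (U1 and [0.997222]): 0.786628 × 0.997222 = 0.7844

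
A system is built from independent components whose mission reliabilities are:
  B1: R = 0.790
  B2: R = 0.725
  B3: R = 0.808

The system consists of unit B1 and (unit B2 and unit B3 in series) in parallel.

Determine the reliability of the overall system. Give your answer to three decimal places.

Series (B2 and B3): 0.72500 × 0.80800 = 0.58580
Parallel (B1 and [0.58580]): 1 − (1 − 0.79000)(1 − 0.58580) = 0.913

0.913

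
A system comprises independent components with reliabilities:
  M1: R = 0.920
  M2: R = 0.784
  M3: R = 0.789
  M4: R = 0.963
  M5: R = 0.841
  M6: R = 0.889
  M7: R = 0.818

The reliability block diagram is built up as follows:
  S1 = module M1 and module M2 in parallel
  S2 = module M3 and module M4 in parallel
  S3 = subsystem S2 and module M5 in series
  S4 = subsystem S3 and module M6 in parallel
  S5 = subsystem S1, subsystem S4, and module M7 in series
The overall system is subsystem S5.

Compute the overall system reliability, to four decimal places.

Parallel (M1 and M2): 1 − (1 − 0.920000)(1 − 0.784000) = 0.982720
Parallel (M3 and M4): 1 − (1 − 0.789000)(1 − 0.963000) = 0.992193
Series ([0.992193] and M5): 0.992193 × 0.841000 = 0.834434
Parallel ([0.834434] and M6): 1 − (1 − 0.834434)(1 − 0.889000) = 0.981622
Series ([0.982720], [0.981622], and M7): 0.982720 × 0.981622 × 0.818000 = 0.7891

0.7891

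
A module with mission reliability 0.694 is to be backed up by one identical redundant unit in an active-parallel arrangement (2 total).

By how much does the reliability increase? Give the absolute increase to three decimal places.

0.212

R_before = 0.694
R_after = 1 − (1 − 0.694)^2 = 0.906
ΔR = 0.906 − 0.694 = 0.212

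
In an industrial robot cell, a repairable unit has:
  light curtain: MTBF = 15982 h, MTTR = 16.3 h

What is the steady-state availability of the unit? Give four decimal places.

A(light curtain) = MTBF/(MTBF+MTTR) = 15982/(15982+16.3) = 0.9990

0.9990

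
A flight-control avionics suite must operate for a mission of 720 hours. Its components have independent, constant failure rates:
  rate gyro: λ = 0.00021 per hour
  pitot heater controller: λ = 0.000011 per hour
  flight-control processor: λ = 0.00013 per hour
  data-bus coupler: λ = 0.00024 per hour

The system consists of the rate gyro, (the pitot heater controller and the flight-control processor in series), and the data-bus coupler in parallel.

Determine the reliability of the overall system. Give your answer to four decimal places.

0.9979

R(rate gyro) = exp(−0.00021 × 720) = 0.859676
R(pitot heater controller) = exp(−0.000011 × 720) = 0.992111
R(flight-control processor) = exp(−0.00013 × 720) = 0.910647
R(data-bus coupler) = exp(−0.00024 × 720) = 0.841306
Series (pitot heater controller and flight-control processor): 0.992111 × 0.910647 = 0.903463
Parallel (rate gyro, [0.903463], and data-bus coupler): 1 − (1 − 0.859676)(1 − 0.903463)(1 − 0.841306) = 0.9979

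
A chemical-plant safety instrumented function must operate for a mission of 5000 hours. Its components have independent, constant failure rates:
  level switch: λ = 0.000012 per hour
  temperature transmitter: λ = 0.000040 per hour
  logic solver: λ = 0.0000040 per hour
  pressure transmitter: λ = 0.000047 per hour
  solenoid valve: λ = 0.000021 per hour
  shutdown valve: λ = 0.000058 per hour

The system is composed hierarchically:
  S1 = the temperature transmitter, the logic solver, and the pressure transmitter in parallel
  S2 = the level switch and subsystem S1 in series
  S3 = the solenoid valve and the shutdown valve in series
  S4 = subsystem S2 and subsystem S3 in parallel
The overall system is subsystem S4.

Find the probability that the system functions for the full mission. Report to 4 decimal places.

R(level switch) = exp(−0.000012 × 5000) = 0.941765
R(temperature transmitter) = exp(−0.000040 × 5000) = 0.818731
R(logic solver) = exp(−0.0000040 × 5000) = 0.980199
R(pressure transmitter) = exp(−0.000047 × 5000) = 0.790571
R(solenoid valve) = exp(−0.000021 × 5000) = 0.900325
R(shutdown valve) = exp(−0.000058 × 5000) = 0.748264
Parallel (temperature transmitter, logic solver, and pressure transmitter): 1 − (1 − 0.818731)(1 − 0.980199)(1 − 0.790571) = 0.999248
Series (level switch and [0.999248]): 0.941765 × 0.999248 = 0.941057
Series (solenoid valve and shutdown valve): 0.900325 × 0.748264 = 0.673681
Parallel ([0.941057] and [0.673681]): 1 − (1 − 0.941057)(1 − 0.673681) = 0.9808

0.9808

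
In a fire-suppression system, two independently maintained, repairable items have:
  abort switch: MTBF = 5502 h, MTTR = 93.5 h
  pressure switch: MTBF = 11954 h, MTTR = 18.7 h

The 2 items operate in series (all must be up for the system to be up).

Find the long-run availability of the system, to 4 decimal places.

0.9818

A(abort switch) = MTBF/(MTBF+MTTR) = 5502/(5502+93.5) = 0.983290
A(pressure switch) = MTBF/(MTBF+MTTR) = 11954/(11954+18.7) = 0.998438
Series availability: 0.983290 × 0.998438 = 0.9818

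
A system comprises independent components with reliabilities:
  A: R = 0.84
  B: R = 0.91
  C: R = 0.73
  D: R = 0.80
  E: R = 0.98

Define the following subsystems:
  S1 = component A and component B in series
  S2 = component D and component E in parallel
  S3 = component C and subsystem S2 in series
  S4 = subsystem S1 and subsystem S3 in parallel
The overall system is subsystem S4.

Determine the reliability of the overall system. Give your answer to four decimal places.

0.9357

Series (A and B): 0.840000 × 0.910000 = 0.764400
Parallel (D and E): 1 − (1 − 0.800000)(1 − 0.980000) = 0.996000
Series (C and [0.996000]): 0.730000 × 0.996000 = 0.727080
Parallel ([0.764400] and [0.727080]): 1 − (1 − 0.764400)(1 − 0.727080) = 0.9357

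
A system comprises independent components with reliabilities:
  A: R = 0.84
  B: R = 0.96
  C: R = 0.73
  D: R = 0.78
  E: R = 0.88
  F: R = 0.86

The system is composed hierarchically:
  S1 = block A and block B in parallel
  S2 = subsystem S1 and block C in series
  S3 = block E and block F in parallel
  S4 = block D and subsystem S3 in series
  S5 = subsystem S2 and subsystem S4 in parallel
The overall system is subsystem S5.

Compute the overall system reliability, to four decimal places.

Parallel (A and B): 1 − (1 − 0.840000)(1 − 0.960000) = 0.993600
Series ([0.993600] and C): 0.993600 × 0.730000 = 0.725328
Parallel (E and F): 1 − (1 − 0.880000)(1 − 0.860000) = 0.983200
Series (D and [0.983200]): 0.780000 × 0.983200 = 0.766896
Parallel ([0.725328] and [0.766896]): 1 − (1 − 0.725328)(1 − 0.766896) = 0.9360

0.9360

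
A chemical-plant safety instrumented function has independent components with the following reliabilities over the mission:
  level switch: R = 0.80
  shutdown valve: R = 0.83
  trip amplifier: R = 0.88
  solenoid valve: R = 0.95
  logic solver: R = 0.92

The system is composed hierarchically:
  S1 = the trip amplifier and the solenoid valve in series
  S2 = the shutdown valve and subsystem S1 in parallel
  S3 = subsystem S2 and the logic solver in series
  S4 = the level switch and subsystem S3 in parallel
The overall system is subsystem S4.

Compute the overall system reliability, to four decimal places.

0.9789

Series (trip amplifier and solenoid valve): 0.880000 × 0.950000 = 0.836000
Parallel (shutdown valve and [0.836000]): 1 − (1 − 0.830000)(1 − 0.836000) = 0.972120
Series ([0.972120] and logic solver): 0.972120 × 0.920000 = 0.894350
Parallel (level switch and [0.894350]): 1 − (1 − 0.800000)(1 − 0.894350) = 0.9789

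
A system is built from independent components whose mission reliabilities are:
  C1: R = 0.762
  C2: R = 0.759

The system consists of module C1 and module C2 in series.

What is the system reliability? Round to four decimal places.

0.5784

Series (C1 and C2): 0.762000 × 0.759000 = 0.5784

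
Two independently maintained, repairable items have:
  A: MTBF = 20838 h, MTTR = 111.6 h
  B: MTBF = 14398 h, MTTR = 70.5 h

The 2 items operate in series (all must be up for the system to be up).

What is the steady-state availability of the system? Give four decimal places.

A(A) = MTBF/(MTBF+MTTR) = 20838/(20838+111.6) = 0.994673
A(B) = MTBF/(MTBF+MTTR) = 14398/(14398+70.5) = 0.995127
Series availability: 0.994673 × 0.995127 = 0.9898

0.9898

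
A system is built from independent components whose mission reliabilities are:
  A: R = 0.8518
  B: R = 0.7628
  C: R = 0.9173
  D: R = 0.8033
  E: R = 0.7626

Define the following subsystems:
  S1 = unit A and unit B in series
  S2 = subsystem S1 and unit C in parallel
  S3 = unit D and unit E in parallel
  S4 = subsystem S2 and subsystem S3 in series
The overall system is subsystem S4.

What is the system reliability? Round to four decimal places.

Series (A and B): 0.851800 × 0.762800 = 0.649753
Parallel ([0.649753] and C): 1 − (1 − 0.649753)(1 − 0.917300) = 0.971035
Parallel (D and E): 1 − (1 − 0.803300)(1 − 0.762600) = 0.953303
Series ([0.971035] and [0.953303]): 0.971035 × 0.953303 = 0.9257

0.9257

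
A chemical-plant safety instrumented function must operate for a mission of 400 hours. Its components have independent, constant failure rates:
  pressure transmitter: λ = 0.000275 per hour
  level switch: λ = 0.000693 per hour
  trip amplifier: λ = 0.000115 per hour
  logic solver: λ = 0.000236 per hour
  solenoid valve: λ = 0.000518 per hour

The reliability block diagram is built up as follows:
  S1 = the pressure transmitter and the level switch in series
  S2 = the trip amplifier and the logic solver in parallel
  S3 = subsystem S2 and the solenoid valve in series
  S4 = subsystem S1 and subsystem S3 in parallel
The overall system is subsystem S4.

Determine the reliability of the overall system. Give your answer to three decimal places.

0.939

R(pressure transmitter) = exp(−0.000275 × 400) = 0.89583
R(level switch) = exp(−0.000693 × 400) = 0.75790
R(trip amplifier) = exp(−0.000115 × 400) = 0.95504
R(logic solver) = exp(−0.000236 × 400) = 0.90992
R(solenoid valve) = exp(−0.000518 × 400) = 0.81286
Series (pressure transmitter and level switch): 0.89583 × 0.75790 = 0.67895
Parallel (trip amplifier and logic solver): 1 − (1 − 0.95504)(1 − 0.90992) = 0.99595
Series ([0.99595] and solenoid valve): 0.99595 × 0.81286 = 0.80957
Parallel ([0.67895] and [0.80957]): 1 − (1 − 0.67895)(1 − 0.80957) = 0.939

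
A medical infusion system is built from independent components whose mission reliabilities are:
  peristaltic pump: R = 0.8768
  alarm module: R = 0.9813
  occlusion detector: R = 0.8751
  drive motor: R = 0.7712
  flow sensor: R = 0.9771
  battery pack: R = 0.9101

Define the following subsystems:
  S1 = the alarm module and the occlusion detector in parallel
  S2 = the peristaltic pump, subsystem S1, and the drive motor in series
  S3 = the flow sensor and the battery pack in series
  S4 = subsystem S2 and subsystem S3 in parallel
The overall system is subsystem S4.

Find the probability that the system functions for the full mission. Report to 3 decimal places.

Parallel (alarm module and occlusion detector): 1 − (1 − 0.98130)(1 − 0.87510) = 0.99766
Series (peristaltic pump, [0.99766], and drive motor): 0.87680 × 0.99766 × 0.77120 = 0.67461
Series (flow sensor and battery pack): 0.97710 × 0.91010 = 0.88926
Parallel ([0.67461] and [0.88926]): 1 − (1 − 0.67461)(1 − 0.88926) = 0.964

0.964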